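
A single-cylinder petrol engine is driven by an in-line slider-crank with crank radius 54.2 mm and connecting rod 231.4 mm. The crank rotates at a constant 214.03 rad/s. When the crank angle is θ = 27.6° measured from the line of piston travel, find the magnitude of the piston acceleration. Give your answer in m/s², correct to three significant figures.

2540

ω = 214 rad/s
x(θ) = r cosθ + √(L² − r² sin²θ); with ω constant, a = ω²·d²x/dθ².
d²x/dθ² = −r cosθ − r²(cos2θ)/√u − r⁴ sin²2θ/(4u^{3/2}),  u = L² − r² sin²θ = 0.0529154 m².
Substituting r = 0.0542 m, L = 0.2314 m, θ = 27.6°: d²x/dθ² = -0.05544 m.
a = ω²·d²x/dθ² = (214)²·(-0.05544) = -2539.6 m/s²;  |a| = 2539.6 m/s².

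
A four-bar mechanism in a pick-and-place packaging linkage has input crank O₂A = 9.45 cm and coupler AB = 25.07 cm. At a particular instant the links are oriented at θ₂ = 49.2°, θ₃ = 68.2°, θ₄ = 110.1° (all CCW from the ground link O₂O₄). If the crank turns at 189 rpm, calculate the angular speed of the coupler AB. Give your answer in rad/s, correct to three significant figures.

9.76

ω₂ = 19.79 rad/s (from 189 rpm).
Differentiating the loop-closure r₂e^{iθ₂}+r₃e^{iθ₃}=r₁+r₄e^{iθ₄} gives r₂ω₂e^{iθ₂}+r₃ω₃e^{iθ₃}=r₄ω₄e^{iθ₄}.
Eliminating the other unknown: ω₃ = r₂ω₂ sin(θ₄−θ₂) / [r₃ sin(θ₃−θ₄)].
Numerator sine = +0.87377; denominator sine = -0.66783.
Result = 0.0945·19.79·(+0.87377) / (0.2507·(-0.66783)) = -9.7611 rad/s; magnitude 9.7611 rad/s.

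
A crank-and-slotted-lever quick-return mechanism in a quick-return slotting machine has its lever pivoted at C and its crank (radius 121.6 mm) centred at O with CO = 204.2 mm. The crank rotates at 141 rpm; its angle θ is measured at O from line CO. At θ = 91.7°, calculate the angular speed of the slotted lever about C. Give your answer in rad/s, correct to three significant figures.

ω = 14.77 rad/s (from 141 rpm).
Crank pin A relative to C: A = (d + r cosθ, r sinθ); lever angle φ = atan2(r sinθ, d + r cosθ).
Differentiating tanφ: φ̇ = rω(d cosθ + r)/(d² + r² + 2dr cosθ).
d² + r² + 2dr cosθ = |CA|² = 0.0550109 m²;  d cosθ + r = +0.11554 m.
|ω_lever| = |0.1216·14.77·+0.11554| / 0.0550109 = 3.7711 rad/s.

3.77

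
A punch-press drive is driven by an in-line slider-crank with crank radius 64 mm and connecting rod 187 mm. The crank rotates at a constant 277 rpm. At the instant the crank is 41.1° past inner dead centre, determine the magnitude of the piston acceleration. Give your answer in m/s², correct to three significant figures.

43.7

ω = 2π·277/60 = 29.01 rad/s
x(θ) = r cosθ + √(L² − r² sin²θ); with ω constant, a = ω²·d²x/dθ².
d²x/dθ² = −r cosθ − r²(cos2θ)/√u − r⁴ sin²2θ/(4u^{3/2}),  u = L² − r² sin²θ = 0.0331989 m².
Substituting r = 0.064 m, L = 0.187 m, θ = 41.1°: d²x/dθ² = -0.05196 m.
a = ω²·d²x/dθ² = (29.01)²·(-0.05196) = -43.72 m/s²;  |a| = 43.72 m/s².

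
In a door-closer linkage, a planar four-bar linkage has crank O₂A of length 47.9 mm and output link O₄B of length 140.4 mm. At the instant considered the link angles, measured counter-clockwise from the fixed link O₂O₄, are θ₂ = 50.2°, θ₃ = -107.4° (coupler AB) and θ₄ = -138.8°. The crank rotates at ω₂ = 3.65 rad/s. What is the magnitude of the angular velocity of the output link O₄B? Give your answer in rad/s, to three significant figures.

ω₂ = 3.65 rad/s
Differentiating the loop-closure r₂e^{iθ₂}+r₃e^{iθ₃}=r₁+r₄e^{iθ₄} gives r₂ω₂e^{iθ₂}+r₃ω₃e^{iθ₃}=r₄ω₄e^{iθ₄}.
Eliminating the other unknown: ω₄ = r₂ω₂ sin(θ₂−θ₃) / [r₄ sin(θ₄−θ₃)].
Numerator sine = +0.38107; denominator sine = -0.52101.
Result = 0.0479·3.65·(+0.38107) / (0.1404·(-0.52101)) = -0.9108 rad/s; magnitude 0.9108 rad/s.

0.911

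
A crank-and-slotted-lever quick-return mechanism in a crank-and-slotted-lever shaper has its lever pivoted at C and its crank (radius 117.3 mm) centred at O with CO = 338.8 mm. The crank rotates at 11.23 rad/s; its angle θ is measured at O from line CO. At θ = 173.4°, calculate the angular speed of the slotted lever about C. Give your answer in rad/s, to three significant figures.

ω = 11.23 rad/s
Crank pin A relative to C: A = (d + r cosθ, r sinθ); lever angle φ = atan2(r sinθ, d + r cosθ).
Differentiating tanφ: φ̇ = rω(d cosθ + r)/(d² + r² + 2dr cosθ).
d² + r² + 2dr cosθ = |CA|² = 0.049589 m²;  d cosθ + r = -0.21925 m.
|ω_lever| = |0.1173·11.23·-0.21925| / 0.049589 = 5.8243 rad/s.

5.82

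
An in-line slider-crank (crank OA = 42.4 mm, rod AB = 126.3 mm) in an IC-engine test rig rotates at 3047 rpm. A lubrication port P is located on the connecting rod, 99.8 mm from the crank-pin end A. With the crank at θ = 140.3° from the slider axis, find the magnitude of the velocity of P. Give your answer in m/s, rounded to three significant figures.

ω = 319.1 rad/s.  Crank-pin speed |V_A| = rω = 13.529 m/s, perpendicular to OA.
Rod angle: sinφ = −(r/L) sinθ ⇒ φ = -12.383°; ω_rod = −rω cosθ/√(L²−r²sin²θ) = +84.38 rad/s.
V_P = V_A + ω_rod × AP, with AP = 0.0998 m along the rod.
Components: V_Px = −rω sinθ − a·ω_rod·sinφ = -6.8361 m/s;  V_Py = rω cosθ + a·ω_rod·cosφ = -2.184 m/s.
|V_P| = √(V_Px² + V_Py²) = 7.1765 m/s.

7.18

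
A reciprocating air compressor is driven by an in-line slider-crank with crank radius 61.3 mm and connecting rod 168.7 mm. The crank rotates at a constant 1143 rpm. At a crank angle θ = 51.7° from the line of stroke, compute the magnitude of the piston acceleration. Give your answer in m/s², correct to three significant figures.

478

ω = 2π·1143/60 = 119.7 rad/s
x(θ) = r cosθ + √(L² − r² sin²θ); with ω constant, a = ω²·d²x/dθ².
d²x/dθ² = −r cosθ − r²(cos2θ)/√u − r⁴ sin²2θ/(4u^{3/2}),  u = L² − r² sin²θ = 0.0261454 m².
Substituting r = 0.0613 m, L = 0.1687 m, θ = 51.7°: d²x/dθ² = -0.033397 m.
a = ω²·d²x/dθ² = (119.7)²·(-0.033397) = -478.47 m/s²;  |a| = 478.47 m/s².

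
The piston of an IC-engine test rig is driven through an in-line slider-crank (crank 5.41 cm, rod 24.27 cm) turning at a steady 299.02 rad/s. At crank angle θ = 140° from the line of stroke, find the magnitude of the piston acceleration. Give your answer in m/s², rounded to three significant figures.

3500

ω = 299 rad/s
x(θ) = r cosθ + √(L² − r² sin²θ); with ω constant, a = ω²·d²x/dθ².
d²x/dθ² = −r cosθ − r²(cos2θ)/√u − r⁴ sin²2θ/(4u^{3/2}),  u = L² − r² sin²θ = 0.057694 m².
Substituting r = 0.0541 m, L = 0.2427 m, θ = 140°: d²x/dθ² = +0.039177 m.
a = ω²·d²x/dθ² = (299)²·(+0.039177) = +3502.9 m/s²;  |a| = 3502.9 m/s².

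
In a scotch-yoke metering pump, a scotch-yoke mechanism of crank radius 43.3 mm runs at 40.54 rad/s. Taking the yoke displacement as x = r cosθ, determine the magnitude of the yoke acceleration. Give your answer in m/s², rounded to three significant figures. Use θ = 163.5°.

68.2

ω = 40.54 rad/s
x = r cosθ ⇒ ẍ = −rω² cosθ (ω constant).
|a| = rω²|cosθ| = 0.0433·(40.54)²·|cos 163.5°| = 68.233 m/s².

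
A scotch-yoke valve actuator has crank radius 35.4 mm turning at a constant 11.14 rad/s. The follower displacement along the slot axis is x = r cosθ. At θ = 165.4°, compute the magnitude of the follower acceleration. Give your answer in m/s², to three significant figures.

4.25

ω = 11.14 rad/s
x = r cosθ ⇒ ẍ = −rω² cosθ (ω constant).
|a| = rω²|cosθ| = 0.0354·(11.14)²·|cos 165.4°| = 4.2513 m/s².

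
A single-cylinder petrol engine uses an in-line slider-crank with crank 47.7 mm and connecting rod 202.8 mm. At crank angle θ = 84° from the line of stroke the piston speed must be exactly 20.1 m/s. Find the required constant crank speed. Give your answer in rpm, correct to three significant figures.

3950

For an in-line slider-crank, |v_piston| = rω|sinθ|·[1 + r cosθ/√(L² − r² sin²θ)].
With r = 0.0477 m, L = 0.2028 m, θ = 84°: the bracketed kinematic factor |dx/dθ| = 0.048638 m.
ω = v/|dx/dθ| = 20.1/0.048638 = 413.25 rad/s.
N = 60ω/(2π) = 3946.3 rpm.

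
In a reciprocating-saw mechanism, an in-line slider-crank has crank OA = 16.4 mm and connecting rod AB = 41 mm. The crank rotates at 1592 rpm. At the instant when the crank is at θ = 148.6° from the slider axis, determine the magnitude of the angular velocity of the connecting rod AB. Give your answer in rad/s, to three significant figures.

58.2

ω = 166.7 rad/s (converted from 1592 rpm).
The rod makes angle φ with the slider axis where L sinφ = r sinθ; differentiating, L cosφ·φ̇ = r ω cosθ.
L cosφ = √(L² − r² sin²θ) = 0.0401 m.
|ω_rod| = r ω |cosθ| / √(L² − r² sin²θ) = 0.0164·166.7·0.85355/0.0401 = 58.197 rad/s.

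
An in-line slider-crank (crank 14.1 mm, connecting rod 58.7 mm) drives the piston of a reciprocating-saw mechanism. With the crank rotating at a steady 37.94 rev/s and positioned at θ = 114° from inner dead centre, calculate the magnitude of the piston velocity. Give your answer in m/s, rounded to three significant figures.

ω = 2π·37.9 = 238.4 rad/s
For an in-line slider-crank, x = r cosθ + √(L² − r² sin²θ), so v = −rω sinθ·[1 + r cosθ/√(L² − r² sin²θ)].
With r = 0.0141 m, L = 0.0587 m, θ = 114°: √(L² − r² sin²θ) = 0.057269 m.
v = −0.0141·238.4·0.91355·[1 + 0.0141·-0.40674/0.057269] = -2.7631 m/s.
|v| = 2.7631 m/s.

2.76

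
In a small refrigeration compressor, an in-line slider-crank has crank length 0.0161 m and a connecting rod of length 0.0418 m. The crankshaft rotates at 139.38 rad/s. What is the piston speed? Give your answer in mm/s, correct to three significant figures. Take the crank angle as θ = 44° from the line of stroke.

ω = 139.4 rad/s
For an in-line slider-crank, x = r cosθ + √(L² − r² sin²θ), so v = −rω sinθ·[1 + r cosθ/√(L² − r² sin²θ)].
With r = 0.0161 m, L = 0.0418 m, θ = 44°: √(L² − r² sin²θ) = 0.040276 m.
v = −0.0161·139.4·0.69466·[1 + 0.0161·0.71934/0.040276] = -2.0071 m/s.
|v| = 2.0071 m/s = 2007.1 mm/s.

2010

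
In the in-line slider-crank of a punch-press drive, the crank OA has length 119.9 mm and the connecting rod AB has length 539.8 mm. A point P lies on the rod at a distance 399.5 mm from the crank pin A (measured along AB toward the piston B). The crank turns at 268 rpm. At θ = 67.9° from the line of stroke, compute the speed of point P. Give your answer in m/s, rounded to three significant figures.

ω = 28.06 rad/s.  Crank-pin speed |V_A| = rω = 3.365 m/s, perpendicular to OA.
Rod angle: sinφ = −(r/L) sinθ ⇒ φ = -11.876°; ω_rod = −rω cosθ/√(L²−r²sin²θ) = -2.3966 rad/s.
V_P = V_A + ω_rod × AP, with AP = 0.3995 m along the rod.
Components: V_Px = −rω sinθ − a·ω_rod·sinφ = -3.3148 m/s;  V_Py = rω cosθ + a·ω_rod·cosφ = +0.32904 m/s.
|V_P| = √(V_Px² + V_Py²) = 3.3311 m/s.

3.33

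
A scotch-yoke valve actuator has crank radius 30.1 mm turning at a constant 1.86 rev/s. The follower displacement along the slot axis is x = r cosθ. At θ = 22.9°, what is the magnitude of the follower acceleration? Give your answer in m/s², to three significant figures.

ω = 11.69 rad/s (from 1.86 rev/s).
x = r cosθ ⇒ ẍ = −rω² cosθ (ω constant).
|a| = rω²|cosθ| = 0.0301·(11.69)²·|cos 22.9°| = 3.787 m/s².

3.79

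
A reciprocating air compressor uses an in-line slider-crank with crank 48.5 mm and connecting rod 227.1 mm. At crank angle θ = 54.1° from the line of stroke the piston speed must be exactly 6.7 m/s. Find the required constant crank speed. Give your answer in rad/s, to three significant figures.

151

For an in-line slider-crank, |v_piston| = rω|sinθ|·[1 + r cosθ/√(L² − r² sin²θ)].
With r = 0.0485 m, L = 0.2271 m, θ = 54.1°: the bracketed kinematic factor |dx/dθ| = 0.044282 m.
ω = v/|dx/dθ| = 6.7/0.044282 = 151.3 rad/s.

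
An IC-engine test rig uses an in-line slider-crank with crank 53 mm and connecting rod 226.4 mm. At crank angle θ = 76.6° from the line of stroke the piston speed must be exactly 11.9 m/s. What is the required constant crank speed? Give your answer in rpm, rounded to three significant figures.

2090

For an in-line slider-crank, |v_piston| = rω|sinθ|·[1 + r cosθ/√(L² − r² sin²θ)].
With r = 0.053 m, L = 0.2264 m, θ = 76.6°: the bracketed kinematic factor |dx/dθ| = 0.05443 m.
ω = v/|dx/dθ| = 11.9/0.05443 = 218.63 rad/s.
N = 60ω/(2π) = 2087.8 rpm.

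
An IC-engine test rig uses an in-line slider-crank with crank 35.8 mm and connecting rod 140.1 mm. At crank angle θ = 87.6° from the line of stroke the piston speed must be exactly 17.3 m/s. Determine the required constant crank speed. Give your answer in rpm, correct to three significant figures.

For an in-line slider-crank, |v_piston| = rω|sinθ|·[1 + r cosθ/√(L² − r² sin²θ)].
With r = 0.0358 m, L = 0.1401 m, θ = 87.6°: the bracketed kinematic factor |dx/dθ| = 0.036164 m.
ω = v/|dx/dθ| = 17.3/0.036164 = 478.37 rad/s.
N = 60ω/(2π) = 4568.1 rpm.

4570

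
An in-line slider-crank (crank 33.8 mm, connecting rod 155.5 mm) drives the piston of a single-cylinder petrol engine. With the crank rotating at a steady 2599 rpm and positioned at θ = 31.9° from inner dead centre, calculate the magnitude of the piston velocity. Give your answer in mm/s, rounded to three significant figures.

5760

ω = 2π·2599/60 = 272.2 rad/s
For an in-line slider-crank, x = r cosθ + √(L² − r² sin²θ), so v = −rω sinθ·[1 + r cosθ/√(L² − r² sin²θ)].
With r = 0.0338 m, L = 0.1555 m, θ = 31.9°: √(L² − r² sin²θ) = 0.15447 m.
v = −0.0338·272.2·0.52844·[1 + 0.0338·0.84897/0.15447] = -5.7643 m/s.
|v| = 5.7643 m/s = 5764.3 mm/s.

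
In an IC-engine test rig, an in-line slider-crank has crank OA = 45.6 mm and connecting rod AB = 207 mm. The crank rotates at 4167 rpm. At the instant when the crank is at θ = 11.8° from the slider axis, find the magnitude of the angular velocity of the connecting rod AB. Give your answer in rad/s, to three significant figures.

94.2

ω = 436.4 rad/s (converted from 4167 rpm).
The rod makes angle φ with the slider axis where L sinφ = r sinθ; differentiating, L cosφ·φ̇ = r ω cosθ.
L cosφ = √(L² − r² sin²θ) = 0.20679 m.
|ω_rod| = r ω |cosθ| / √(L² − r² sin²θ) = 0.0456·436.4·0.97887/0.20679 = 94.191 rad/s.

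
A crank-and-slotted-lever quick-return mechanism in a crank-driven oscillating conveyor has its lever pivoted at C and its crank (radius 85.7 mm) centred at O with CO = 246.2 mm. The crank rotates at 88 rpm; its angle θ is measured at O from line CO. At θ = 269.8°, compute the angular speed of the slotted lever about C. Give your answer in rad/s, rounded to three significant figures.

ω = 9.215 rad/s (from 88 rpm).
Crank pin A relative to C: A = (d + r cosθ, r sinθ); lever angle φ = atan2(r sinθ, d + r cosθ).
Differentiating tanφ: φ̇ = rω(d cosθ + r)/(d² + r² + 2dr cosθ).
d² + r² + 2dr cosθ = |CA|² = 0.0678116 m²;  d cosθ + r = +0.084841 m.
|ω_lever| = |0.0857·9.215·+0.084841| / 0.0678116 = 0.98808 rad/s.

0.988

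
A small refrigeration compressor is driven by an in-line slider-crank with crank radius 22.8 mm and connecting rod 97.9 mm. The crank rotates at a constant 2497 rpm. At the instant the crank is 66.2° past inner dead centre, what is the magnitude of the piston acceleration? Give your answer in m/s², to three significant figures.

ω = 2π·2497/60 = 261.5 rad/s
x(θ) = r cosθ + √(L² − r² sin²θ); with ω constant, a = ω²·d²x/dθ².
d²x/dθ² = −r cosθ − r²(cos2θ)/√u − r⁴ sin²2θ/(4u^{3/2}),  u = L² − r² sin²θ = 0.00914923 m².
Substituting r = 0.0228 m, L = 0.0979 m, θ = 66.2°: d²x/dθ² = -0.0055783 m.
a = ω²·d²x/dθ² = (261.5)²·(-0.0055783) = -381.41 m/s²;  |a| = 381.41 m/s².

381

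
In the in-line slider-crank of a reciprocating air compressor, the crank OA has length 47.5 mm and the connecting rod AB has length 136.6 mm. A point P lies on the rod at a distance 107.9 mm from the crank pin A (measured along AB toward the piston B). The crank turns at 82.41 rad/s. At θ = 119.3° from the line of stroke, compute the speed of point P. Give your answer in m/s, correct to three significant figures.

2.96

ω = 82.41 rad/s.  Crank-pin speed |V_A| = rω = 3.9145 m/s, perpendicular to OA.
Rod angle: sinφ = −(r/L) sinθ ⇒ φ = -17.653°; ω_rod = −rω cosθ/√(L²−r²sin²θ) = +14.717 rad/s.
V_P = V_A + ω_rod × AP, with AP = 0.1079 m along the rod.
Components: V_Px = −rω sinθ − a·ω_rod·sinφ = -2.9322 m/s;  V_Py = rω cosθ + a·ω_rod·cosφ = -0.40249 m/s.
|V_P| = √(V_Px² + V_Py²) = 2.9596 m/s.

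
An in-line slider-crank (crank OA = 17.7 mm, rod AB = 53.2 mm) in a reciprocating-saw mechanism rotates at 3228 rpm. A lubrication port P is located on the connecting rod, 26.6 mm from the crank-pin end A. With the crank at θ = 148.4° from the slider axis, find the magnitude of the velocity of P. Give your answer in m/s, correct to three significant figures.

ω = 338 rad/s.  Crank-pin speed |V_A| = rω = 5.9832 m/s, perpendicular to OA.
Rod angle: sinφ = −(r/L) sinθ ⇒ φ = -10.040°; ω_rod = −rω cosθ/√(L²−r²sin²θ) = +97.281 rad/s.
V_P = V_A + ω_rod × AP, with AP = 0.0266 m along the rod.
Components: V_Px = −rω sinθ − a·ω_rod·sinφ = -2.684 m/s;  V_Py = rω cosθ + a·ω_rod·cosφ = -2.548 m/s.
|V_P| = √(V_Px² + V_Py²) = 3.7009 m/s.

3.70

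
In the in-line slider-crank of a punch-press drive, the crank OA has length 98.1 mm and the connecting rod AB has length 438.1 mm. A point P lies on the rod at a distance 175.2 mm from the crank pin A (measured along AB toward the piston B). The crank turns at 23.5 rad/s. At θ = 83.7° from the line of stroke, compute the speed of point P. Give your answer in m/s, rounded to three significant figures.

ω = 23.5 rad/s.  Crank-pin speed |V_A| = rω = 2.3053 m/s, perpendicular to OA.
Rod angle: sinφ = −(r/L) sinθ ⇒ φ = -12.860°; ω_rod = −rω cosθ/√(L²−r²sin²θ) = -0.5923 rad/s.
V_P = V_A + ω_rod × AP, with AP = 0.1752 m along the rod.
Components: V_Px = −rω sinθ − a·ω_rod·sinφ = -2.3145 m/s;  V_Py = rω cosθ + a·ω_rod·cosφ = +0.15181 m/s.
|V_P| = √(V_Px² + V_Py²) = 2.3195 m/s.

2.32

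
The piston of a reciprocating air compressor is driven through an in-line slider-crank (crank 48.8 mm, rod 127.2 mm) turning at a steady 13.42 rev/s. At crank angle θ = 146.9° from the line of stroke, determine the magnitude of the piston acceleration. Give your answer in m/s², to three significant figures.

ω = 2π·13.4 = 84.32 rad/s
x(θ) = r cosθ + √(L² − r² sin²θ); with ω constant, a = ω²·d²x/dθ².
d²x/dθ² = −r cosθ − r²(cos2θ)/√u − r⁴ sin²2θ/(4u^{3/2}),  u = L² − r² sin²θ = 0.0154696 m².
Substituting r = 0.0488 m, L = 0.1272 m, θ = 146.9°: d²x/dθ² = +0.032537 m.
a = ω²·d²x/dθ² = (84.32)²·(+0.032537) = +231.34 m/s²;  |a| = 231.34 m/s².

231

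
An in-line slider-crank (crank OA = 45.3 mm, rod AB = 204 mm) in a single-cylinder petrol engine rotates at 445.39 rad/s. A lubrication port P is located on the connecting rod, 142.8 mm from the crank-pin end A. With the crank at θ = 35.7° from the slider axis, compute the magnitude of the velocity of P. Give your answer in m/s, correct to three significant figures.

14.2

ω = 445.4 rad/s.  Crank-pin speed |V_A| = rω = 20.176 m/s, perpendicular to OA.
Rod angle: sinφ = −(r/L) sinθ ⇒ φ = -7.445°; ω_rod = −rω cosθ/√(L²−r²sin²θ) = -81 rad/s.
V_P = V_A + ω_rod × AP, with AP = 0.1428 m along the rod.
Components: V_Px = −rω sinθ − a·ω_rod·sinφ = -13.272 m/s;  V_Py = rω cosθ + a·ω_rod·cosφ = +4.9154 m/s.
|V_P| = √(V_Px² + V_Py²) = 14.153 m/s.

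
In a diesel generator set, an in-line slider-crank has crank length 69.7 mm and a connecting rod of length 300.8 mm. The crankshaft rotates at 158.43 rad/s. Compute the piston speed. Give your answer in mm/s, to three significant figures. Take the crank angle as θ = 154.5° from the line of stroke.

3750

ω = 158.4 rad/s
For an in-line slider-crank, x = r cosθ + √(L² − r² sin²θ), so v = −rω sinθ·[1 + r cosθ/√(L² − r² sin²θ)].
With r = 0.0697 m, L = 0.3008 m, θ = 154.5°: √(L² − r² sin²θ) = 0.2993 m.
v = −0.0697·158.4·0.43051·[1 + 0.0697·-0.90259/0.2993] = -3.7547 m/s.
|v| = 3.7547 m/s = 3754.7 mm/s.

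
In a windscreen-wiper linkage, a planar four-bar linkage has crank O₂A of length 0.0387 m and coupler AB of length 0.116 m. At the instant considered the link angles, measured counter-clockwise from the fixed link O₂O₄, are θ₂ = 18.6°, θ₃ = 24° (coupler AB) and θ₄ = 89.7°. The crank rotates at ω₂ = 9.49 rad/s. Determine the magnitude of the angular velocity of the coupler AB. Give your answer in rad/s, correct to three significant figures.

ω₂ = 9.49 rad/s
Differentiating the loop-closure r₂e^{iθ₂}+r₃e^{iθ₃}=r₁+r₄e^{iθ₄} gives r₂ω₂e^{iθ₂}+r₃ω₃e^{iθ₃}=r₄ω₄e^{iθ₄}.
Eliminating the other unknown: ω₃ = r₂ω₂ sin(θ₄−θ₂) / [r₃ sin(θ₃−θ₄)].
Numerator sine = +0.94609; denominator sine = -0.91140.
Result = 0.0387·9.49·(+0.94609) / (0.116·(-0.91140)) = -3.2865 rad/s; magnitude 3.2865 rad/s.

3.29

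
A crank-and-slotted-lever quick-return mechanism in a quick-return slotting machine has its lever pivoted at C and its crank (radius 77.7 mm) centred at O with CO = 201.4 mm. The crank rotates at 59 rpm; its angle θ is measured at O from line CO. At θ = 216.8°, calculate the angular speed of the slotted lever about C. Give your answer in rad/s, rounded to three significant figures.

1.86

ω = 6.178 rad/s (from 59 rpm).
Crank pin A relative to C: A = (d + r cosθ, r sinθ); lever angle φ = atan2(r sinθ, d + r cosθ).
Differentiating tanφ: φ̇ = rω(d cosθ + r)/(d² + r² + 2dr cosθ).
d² + r² + 2dr cosθ = |CA|² = 0.0215383 m²;  d cosθ + r = -0.083567 m.
|ω_lever| = |0.0777·6.178·-0.083567| / 0.0215383 = 1.8626 rad/s.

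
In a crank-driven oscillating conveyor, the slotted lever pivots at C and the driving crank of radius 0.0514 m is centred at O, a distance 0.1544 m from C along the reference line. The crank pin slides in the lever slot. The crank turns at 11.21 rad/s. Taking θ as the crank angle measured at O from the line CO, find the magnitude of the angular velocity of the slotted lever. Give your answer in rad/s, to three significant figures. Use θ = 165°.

5.05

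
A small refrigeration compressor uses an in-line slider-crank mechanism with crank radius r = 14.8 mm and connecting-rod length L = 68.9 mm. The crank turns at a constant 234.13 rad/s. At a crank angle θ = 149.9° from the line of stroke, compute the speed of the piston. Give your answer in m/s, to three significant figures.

1.41

ω = 234.1 rad/s
For an in-line slider-crank, x = r cosθ + √(L² − r² sin²θ), so v = −rω sinθ·[1 + r cosθ/√(L² − r² sin²θ)].
With r = 0.0148 m, L = 0.0689 m, θ = 149.9°: √(L² − r² sin²θ) = 0.068499 m.
v = −0.0148·234.1·0.50151·[1 + 0.0148·-0.86515/0.068499] = -1.413 m/s.
|v| = 1.413 m/s.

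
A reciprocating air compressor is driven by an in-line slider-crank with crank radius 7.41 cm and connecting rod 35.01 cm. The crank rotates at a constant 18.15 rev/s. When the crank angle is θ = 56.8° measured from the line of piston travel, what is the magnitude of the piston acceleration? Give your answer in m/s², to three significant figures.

447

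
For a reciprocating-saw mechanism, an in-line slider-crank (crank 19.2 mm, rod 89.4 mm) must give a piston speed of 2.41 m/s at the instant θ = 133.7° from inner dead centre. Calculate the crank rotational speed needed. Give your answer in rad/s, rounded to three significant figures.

For an in-line slider-crank, |v_piston| = rω|sinθ|·[1 + r cosθ/√(L² − r² sin²θ)].
With r = 0.0192 m, L = 0.0894 m, θ = 133.7°: the bracketed kinematic factor |dx/dθ| = 0.011796 m.
ω = v/|dx/dθ| = 2.41/0.011796 = 204.31 rad/s.

204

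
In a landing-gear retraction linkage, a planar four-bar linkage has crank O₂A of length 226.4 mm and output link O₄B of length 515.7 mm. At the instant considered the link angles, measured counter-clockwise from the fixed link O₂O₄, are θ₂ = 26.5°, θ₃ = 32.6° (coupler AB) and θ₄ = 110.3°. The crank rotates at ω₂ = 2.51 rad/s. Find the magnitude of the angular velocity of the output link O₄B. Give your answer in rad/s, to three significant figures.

0.120

ω₂ = 2.51 rad/s
Differentiating the loop-closure r₂e^{iθ₂}+r₃e^{iθ₃}=r₁+r₄e^{iθ₄} gives r₂ω₂e^{iθ₂}+r₃ω₃e^{iθ₃}=r₄ω₄e^{iθ₄}.
Eliminating the other unknown: ω₄ = r₂ω₂ sin(θ₂−θ₃) / [r₄ sin(θ₄−θ₃)].
Numerator sine = -0.10626; denominator sine = +0.97705.
Result = 0.2264·2.51·(-0.10626) / (0.5157·(+0.97705)) = -0.11985 rad/s; magnitude 0.11985 rad/s.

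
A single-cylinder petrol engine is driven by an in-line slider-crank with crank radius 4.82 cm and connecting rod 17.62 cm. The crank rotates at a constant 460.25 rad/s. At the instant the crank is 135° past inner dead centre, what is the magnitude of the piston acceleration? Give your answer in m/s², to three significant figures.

7160

ω = 460.2 rad/s
x(θ) = r cosθ + √(L² − r² sin²θ); with ω constant, a = ω²·d²x/dθ².
d²x/dθ² = −r cosθ − r²(cos2θ)/√u − r⁴ sin²2θ/(4u^{3/2}),  u = L² − r² sin²θ = 0.0298848 m².
Substituting r = 0.0482 m, L = 0.1762 m, θ = 135°: d²x/dθ² = +0.033821 m.
a = ω²·d²x/dθ² = (460.2)²·(+0.033821) = +7164.4 m/s²;  |a| = 7164.4 m/s².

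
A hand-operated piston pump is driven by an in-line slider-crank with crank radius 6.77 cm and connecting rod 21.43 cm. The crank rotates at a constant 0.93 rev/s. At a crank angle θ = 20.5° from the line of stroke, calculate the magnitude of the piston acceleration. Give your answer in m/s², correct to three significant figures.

ω = 2π·0.93 = 5.843 rad/s
x(θ) = r cosθ + √(L² − r² sin²θ); with ω constant, a = ω²·d²x/dθ².
d²x/dθ² = −r cosθ − r²(cos2θ)/√u − r⁴ sin²2θ/(4u^{3/2}),  u = L² − r² sin²θ = 0.0453624 m².
Substituting r = 0.0677 m, L = 0.2143 m, θ = 20.5°: d²x/dθ² = -0.079888 m.
a = ω²·d²x/dθ² = (5.843)²·(-0.079888) = -2.7278 m/s²;  |a| = 2.7278 m/s².

2.73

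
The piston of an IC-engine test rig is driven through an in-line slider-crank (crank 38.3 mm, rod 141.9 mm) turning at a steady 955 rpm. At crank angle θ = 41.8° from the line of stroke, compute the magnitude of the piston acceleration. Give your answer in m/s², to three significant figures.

299

ω = 2π·955/60 = 100 rad/s
x(θ) = r cosθ + √(L² − r² sin²θ); with ω constant, a = ω²·d²x/dθ².
d²x/dθ² = −r cosθ − r²(cos2θ)/√u − r⁴ sin²2θ/(4u^{3/2}),  u = L² − r² sin²θ = 0.0194839 m².
Substituting r = 0.0383 m, L = 0.1419 m, θ = 41.8°: d²x/dθ² = -0.029918 m.
a = ω²·d²x/dθ² = (100)²·(-0.029918) = -299.23 m/s²;  |a| = 299.23 m/s².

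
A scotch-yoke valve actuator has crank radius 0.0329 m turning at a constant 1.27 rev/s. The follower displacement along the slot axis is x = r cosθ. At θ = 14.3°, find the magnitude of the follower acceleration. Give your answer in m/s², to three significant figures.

2.03

ω = 7.98 rad/s (from 1.27 rev/s).
x = r cosθ ⇒ ẍ = −rω² cosθ (ω constant).
|a| = rω²|cosθ| = 0.0329·(7.98)²·|cos 14.3°| = 2.03 m/s².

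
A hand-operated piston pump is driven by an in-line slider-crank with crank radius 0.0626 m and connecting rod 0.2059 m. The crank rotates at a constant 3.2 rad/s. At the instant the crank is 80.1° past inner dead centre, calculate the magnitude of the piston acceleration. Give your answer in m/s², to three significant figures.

ω = 3.2 rad/s
x(θ) = r cosθ + √(L² − r² sin²θ); with ω constant, a = ω²·d²x/dθ².
d²x/dθ² = −r cosθ − r²(cos2θ)/√u − r⁴ sin²2θ/(4u^{3/2}),  u = L² − r² sin²θ = 0.0385919 m².
Substituting r = 0.0626 m, L = 0.2059 m, θ = 80.1°: d²x/dθ² = +0.0079479 m.
a = ω²·d²x/dθ² = (3.2)²·(+0.0079479) = +0.081386 m/s²;  |a| = 0.081386 m/s².

0.0814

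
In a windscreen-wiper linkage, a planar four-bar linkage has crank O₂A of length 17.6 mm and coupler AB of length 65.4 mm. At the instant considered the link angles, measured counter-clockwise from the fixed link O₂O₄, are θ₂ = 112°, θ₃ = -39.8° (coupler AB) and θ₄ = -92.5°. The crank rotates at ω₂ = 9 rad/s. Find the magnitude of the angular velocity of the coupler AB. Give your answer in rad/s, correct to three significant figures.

1.26

ω₂ = 9 rad/s
Differentiating the loop-closure r₂e^{iθ₂}+r₃e^{iθ₃}=r₁+r₄e^{iθ₄} gives r₂ω₂e^{iθ₂}+r₃ω₃e^{iθ₃}=r₄ω₄e^{iθ₄}.
Eliminating the other unknown: ω₃ = r₂ω₂ sin(θ₄−θ₂) / [r₃ sin(θ₃−θ₄)].
Numerator sine = +0.41469; denominator sine = +0.79547.
Result = 0.0176·9·(+0.41469) / (0.0654·(+0.79547)) = +1.2626 rad/s; magnitude 1.2626 rad/s.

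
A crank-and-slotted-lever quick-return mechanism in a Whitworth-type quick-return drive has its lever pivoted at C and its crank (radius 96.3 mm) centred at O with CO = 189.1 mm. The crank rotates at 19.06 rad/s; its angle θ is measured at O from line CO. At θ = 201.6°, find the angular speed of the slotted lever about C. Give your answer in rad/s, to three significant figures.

13.1

ω = 19.06 rad/s
Crank pin A relative to C: A = (d + r cosθ, r sinθ); lever angle φ = atan2(r sinθ, d + r cosθ).
Differentiating tanφ: φ̇ = rω(d cosθ + r)/(d² + r² + 2dr cosθ).
d² + r² + 2dr cosθ = |CA|² = 0.0111694 m²;  d cosθ + r = -0.079521 m.
|ω_lever| = |0.0963·19.06·-0.079521| / 0.0111694 = 13.068 rad/s.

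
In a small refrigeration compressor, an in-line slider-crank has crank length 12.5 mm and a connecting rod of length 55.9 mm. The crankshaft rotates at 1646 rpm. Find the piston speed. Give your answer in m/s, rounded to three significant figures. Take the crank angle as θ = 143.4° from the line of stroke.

1.05

ω = 2π·1646/60 = 172.4 rad/s
For an in-line slider-crank, x = r cosθ + √(L² − r² sin²θ), so v = −rω sinθ·[1 + r cosθ/√(L² − r² sin²θ)].
With r = 0.0125 m, L = 0.0559 m, θ = 143.4°: √(L² − r² sin²θ) = 0.055401 m.
v = −0.0125·172.4·0.59622·[1 + 0.0125·-0.80282/0.055401] = -1.0519 m/s.
|v| = 1.0519 m/s.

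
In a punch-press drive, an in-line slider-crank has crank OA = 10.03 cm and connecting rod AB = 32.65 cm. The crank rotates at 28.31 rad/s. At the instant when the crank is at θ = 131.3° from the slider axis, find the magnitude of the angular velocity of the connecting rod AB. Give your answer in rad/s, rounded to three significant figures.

ω = 28.31 rad/s
The rod makes angle φ with the slider axis where L sinφ = r sinθ; differentiating, L cosφ·φ̇ = r ω cosθ.
L cosφ = √(L² − r² sin²θ) = 0.31769 m.
|ω_rod| = r ω |cosθ| / √(L² − r² sin²θ) = 0.1003·28.31·0.66000/0.31769 = 5.8991 rad/s.

5.90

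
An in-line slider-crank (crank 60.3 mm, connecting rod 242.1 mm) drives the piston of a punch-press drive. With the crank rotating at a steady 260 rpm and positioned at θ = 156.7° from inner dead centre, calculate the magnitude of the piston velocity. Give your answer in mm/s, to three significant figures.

ω = 2π·260/60 = 27.23 rad/s
For an in-line slider-crank, x = r cosθ + √(L² − r² sin²θ), so v = −rω sinθ·[1 + r cosθ/√(L² − r² sin²θ)].
With r = 0.0603 m, L = 0.2421 m, θ = 156.7°: √(L² − r² sin²θ) = 0.24092 m.
v = −0.0603·27.23·0.39555·[1 + 0.0603·-0.91845/0.24092] = -0.50012 m/s.
|v| = 0.50012 m/s = 500.12 mm/s.

500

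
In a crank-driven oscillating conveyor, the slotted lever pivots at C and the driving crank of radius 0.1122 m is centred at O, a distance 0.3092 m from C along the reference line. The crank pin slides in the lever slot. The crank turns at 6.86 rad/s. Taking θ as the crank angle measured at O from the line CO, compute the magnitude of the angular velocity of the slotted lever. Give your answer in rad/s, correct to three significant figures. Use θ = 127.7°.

0.900

ω = 6.86 rad/s
Crank pin A relative to C: A = (d + r cosθ, r sinθ); lever angle φ = atan2(r sinθ, d + r cosθ).
Differentiating tanφ: φ̇ = rω(d cosθ + r)/(d² + r² + 2dr cosθ).
d² + r² + 2dr cosθ = |CA|² = 0.065763 m²;  d cosθ + r = -0.076884 m.
|ω_lever| = |0.1122·6.86·-0.076884| / 0.065763 = 0.89985 rad/s.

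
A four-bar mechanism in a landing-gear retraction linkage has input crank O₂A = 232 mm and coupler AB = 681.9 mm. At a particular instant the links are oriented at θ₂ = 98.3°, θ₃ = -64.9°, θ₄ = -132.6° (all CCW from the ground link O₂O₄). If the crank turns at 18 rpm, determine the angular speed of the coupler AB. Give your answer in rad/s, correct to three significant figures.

ω₂ = 1.885 rad/s (from 18 rpm).
Differentiating the loop-closure r₂e^{iθ₂}+r₃e^{iθ₃}=r₁+r₄e^{iθ₄} gives r₂ω₂e^{iθ₂}+r₃ω₃e^{iθ₃}=r₄ω₄e^{iθ₄}.
Eliminating the other unknown: ω₃ = r₂ω₂ sin(θ₄−θ₂) / [r₃ sin(θ₃−θ₄)].
Numerator sine = +0.77605; denominator sine = +0.92521.
Result = 0.232·1.885·(+0.77605) / (0.6819·(+0.92521)) = +0.53792 rad/s; magnitude 0.53792 rad/s.

0.538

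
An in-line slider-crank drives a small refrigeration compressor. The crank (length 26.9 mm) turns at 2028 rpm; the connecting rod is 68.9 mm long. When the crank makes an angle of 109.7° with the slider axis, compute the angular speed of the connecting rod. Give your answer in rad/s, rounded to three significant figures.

ω = 212.4 rad/s (converted from 2028 rpm).
The rod makes angle φ with the slider axis where L sinφ = r sinθ; differentiating, L cosφ·φ̇ = r ω cosθ.
L cosφ = √(L² − r² sin²θ) = 0.064077 m.
|ω_rod| = r ω |cosθ| / √(L² − r² sin²θ) = 0.0269·212.4·0.33710/0.064077 = 30.054 rad/s.

30.1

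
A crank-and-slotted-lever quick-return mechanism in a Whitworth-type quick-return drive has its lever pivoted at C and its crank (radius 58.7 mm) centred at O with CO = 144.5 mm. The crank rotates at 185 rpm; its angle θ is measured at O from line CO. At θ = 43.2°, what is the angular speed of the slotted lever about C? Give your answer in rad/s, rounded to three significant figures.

5.08

ω = 19.37 rad/s (from 185 rpm).
Crank pin A relative to C: A = (d + r cosθ, r sinθ); lever angle φ = atan2(r sinθ, d + r cosθ).
Differentiating tanφ: φ̇ = rω(d cosθ + r)/(d² + r² + 2dr cosθ).
d² + r² + 2dr cosθ = |CA|² = 0.0366924 m²;  d cosθ + r = +0.16404 m.
|ω_lever| = |0.0587·19.37·+0.16404| / 0.0366924 = 5.084 rad/s.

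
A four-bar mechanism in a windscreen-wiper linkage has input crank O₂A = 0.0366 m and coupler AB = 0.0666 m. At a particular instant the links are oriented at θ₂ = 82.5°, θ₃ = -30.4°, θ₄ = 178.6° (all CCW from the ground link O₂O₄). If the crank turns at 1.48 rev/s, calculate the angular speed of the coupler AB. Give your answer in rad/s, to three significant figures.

ω₂ = 9.299 rad/s (from 1.48 rev/s).
Differentiating the loop-closure r₂e^{iθ₂}+r₃e^{iθ₃}=r₁+r₄e^{iθ₄} gives r₂ω₂e^{iθ₂}+r₃ω₃e^{iθ₃}=r₄ω₄e^{iθ₄}.
Eliminating the other unknown: ω₃ = r₂ω₂ sin(θ₄−θ₂) / [r₃ sin(θ₃−θ₄)].
Numerator sine = +0.99434; denominator sine = +0.48481.
Result = 0.0366·9.299·(+0.99434) / (0.0666·(+0.48481)) = +10.481 rad/s; magnitude 10.481 rad/s.

10.5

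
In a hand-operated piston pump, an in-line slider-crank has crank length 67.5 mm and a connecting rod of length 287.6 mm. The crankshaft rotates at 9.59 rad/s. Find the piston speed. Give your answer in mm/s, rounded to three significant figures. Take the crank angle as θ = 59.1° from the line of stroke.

ω = 9.59 rad/s
For an in-line slider-crank, x = r cosθ + √(L² − r² sin²θ), so v = −rω sinθ·[1 + r cosθ/√(L² − r² sin²θ)].
With r = 0.0675 m, L = 0.2876 m, θ = 59.1°: √(L² − r² sin²θ) = 0.28171 m.
v = −0.0675·9.59·0.85806·[1 + 0.0675·0.51354/0.28171] = -0.62379 m/s.
|v| = 0.62379 m/s = 623.79 mm/s.

624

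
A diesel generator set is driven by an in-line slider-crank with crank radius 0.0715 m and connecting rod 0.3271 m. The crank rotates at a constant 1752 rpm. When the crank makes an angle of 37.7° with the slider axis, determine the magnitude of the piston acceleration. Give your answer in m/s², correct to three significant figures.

ω = 2π·1752/60 = 183.5 rad/s
x(θ) = r cosθ + √(L² − r² sin²θ); with ω constant, a = ω²·d²x/dθ².
d²x/dθ² = −r cosθ − r²(cos2θ)/√u − r⁴ sin²2θ/(4u^{3/2}),  u = L² − r² sin²θ = 0.105083 m².
Substituting r = 0.0715 m, L = 0.3271 m, θ = 37.7°: d²x/dθ² = -0.060727 m.
a = ω²·d²x/dθ² = (183.5)²·(-0.060727) = -2044.1 m/s²;  |a| = 2044.1 m/s².

2040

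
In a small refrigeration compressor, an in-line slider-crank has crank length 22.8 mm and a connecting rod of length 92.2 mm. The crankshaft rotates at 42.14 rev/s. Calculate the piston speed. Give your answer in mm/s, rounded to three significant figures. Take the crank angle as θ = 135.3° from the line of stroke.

ω = 2π·42.1 = 264.8 rad/s
For an in-line slider-crank, x = r cosθ + √(L² − r² sin²θ), so v = −rω sinθ·[1 + r cosθ/√(L² − r² sin²θ)].
With r = 0.0228 m, L = 0.0922 m, θ = 135.3°: √(L² − r² sin²θ) = 0.090795 m.
v = −0.0228·264.8·0.70339·[1 + 0.0228·-0.71080/0.090795] = -3.4883 m/s.
|v| = 3.4883 m/s = 3488.3 mm/s.

3490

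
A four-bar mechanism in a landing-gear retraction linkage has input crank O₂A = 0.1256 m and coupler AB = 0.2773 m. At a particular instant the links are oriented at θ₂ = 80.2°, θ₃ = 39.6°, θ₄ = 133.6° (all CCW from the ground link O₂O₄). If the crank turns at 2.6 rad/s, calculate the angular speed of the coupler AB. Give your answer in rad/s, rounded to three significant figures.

0.948

ω₂ = 2.6 rad/s
Differentiating the loop-closure r₂e^{iθ₂}+r₃e^{iθ₃}=r₁+r₄e^{iθ₄} gives r₂ω₂e^{iθ₂}+r₃ω₃e^{iθ₃}=r₄ω₄e^{iθ₄}.
Eliminating the other unknown: ω₃ = r₂ω₂ sin(θ₄−θ₂) / [r₃ sin(θ₃−θ₄)].
Numerator sine = +0.80282; denominator sine = -0.99756.
Result = 0.1256·2.6·(+0.80282) / (0.2773·(-0.99756)) = -0.94774 rad/s; magnitude 0.94774 rad/s.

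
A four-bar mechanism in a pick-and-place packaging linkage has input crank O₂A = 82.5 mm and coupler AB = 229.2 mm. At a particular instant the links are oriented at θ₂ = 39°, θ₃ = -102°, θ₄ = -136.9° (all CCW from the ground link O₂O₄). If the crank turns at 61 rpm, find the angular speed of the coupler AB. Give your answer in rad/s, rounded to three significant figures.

ω₂ = 6.388 rad/s (from 61 rpm).
Differentiating the loop-closure r₂e^{iθ₂}+r₃e^{iθ₃}=r₁+r₄e^{iθ₄} gives r₂ω₂e^{iθ₂}+r₃ω₃e^{iθ₃}=r₄ω₄e^{iθ₄}.
Eliminating the other unknown: ω₃ = r₂ω₂ sin(θ₄−θ₂) / [r₃ sin(θ₃−θ₄)].
Numerator sine = -0.07150; denominator sine = +0.57215.
Result = 0.0825·6.388·(-0.07150) / (0.2292·(+0.57215)) = -0.28733 rad/s; magnitude 0.28733 rad/s.

0.287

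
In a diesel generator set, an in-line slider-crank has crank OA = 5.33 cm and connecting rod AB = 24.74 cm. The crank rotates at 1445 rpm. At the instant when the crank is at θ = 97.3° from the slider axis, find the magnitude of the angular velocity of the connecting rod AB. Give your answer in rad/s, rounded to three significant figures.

4.24

ω = 151.3 rad/s (converted from 1445 rpm).
The rod makes angle φ with the slider axis where L sinφ = r sinθ; differentiating, L cosφ·φ̇ = r ω cosθ.
L cosφ = √(L² − r² sin²θ) = 0.24169 m.
|ω_rod| = r ω |cosθ| / √(L² − r² sin²θ) = 0.0533·151.3·0.12706/0.24169 = 4.2403 rad/s.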